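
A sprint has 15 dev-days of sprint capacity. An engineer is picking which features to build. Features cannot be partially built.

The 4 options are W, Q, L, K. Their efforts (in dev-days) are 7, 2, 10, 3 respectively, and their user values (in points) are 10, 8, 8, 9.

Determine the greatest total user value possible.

27

Allowing fractional choices, the relaxed optimum would be about 29.4, but features are indivisible.
Q + L + K: effort 2 + 10 + 3 = 15 ≤ 15, user value 8 + 8 + 9 = 25.
W + K: effort 7 + 3 = 10 ≤ 15, user value 10 + 9 = 19.
W + Q + K: effort 7 + 2 + 3 = 12 ≤ 15, user value 10 + 8 + 9 = 27.
Best is W, Q, and K with total user value 27.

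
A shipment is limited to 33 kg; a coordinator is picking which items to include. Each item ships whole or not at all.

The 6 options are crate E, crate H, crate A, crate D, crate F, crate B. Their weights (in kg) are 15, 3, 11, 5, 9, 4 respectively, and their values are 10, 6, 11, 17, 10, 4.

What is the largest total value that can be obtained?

48

This is an integer program with binary decision variables.
Allowing fractional choices, the relaxed optimum would be about 48.7, but items are indivisible.
crate H + crate A + crate D + crate F: weight 3 + 11 + 5 + 9 = 28 ≤ 33, value 6 + 11 + 17 + 10 = 44.
crate H + crate A + crate D + crate F + crate B: weight 3 + 11 + 5 + 9 + 4 = 32 ≤ 33, value 6 + 11 + 17 + 10 + 4 = 48.
crate E + crate H + crate D + crate F: weight 15 + 3 + 5 + 9 = 32 ≤ 33, value 10 + 6 + 17 + 10 = 43.
Best is crate H, crate A, crate D, crate F, and crate B with total value 48.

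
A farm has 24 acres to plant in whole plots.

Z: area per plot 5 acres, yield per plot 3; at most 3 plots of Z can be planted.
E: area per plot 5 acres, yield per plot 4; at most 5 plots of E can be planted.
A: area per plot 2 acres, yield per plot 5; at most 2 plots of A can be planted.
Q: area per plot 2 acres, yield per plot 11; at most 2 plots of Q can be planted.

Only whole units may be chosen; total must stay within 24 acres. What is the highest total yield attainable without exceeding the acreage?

44

This is a bounded integer knapsack.
Q has the best ratio (11/2); taking only Q gives at most 2×11 = 22 (stopped by the supply cap of 2).
Mixing does better — 3×E, 2×A, and 2×Q: area 23 ≤ 24, yield 3·4 + 2·5 + 2·11 = 44.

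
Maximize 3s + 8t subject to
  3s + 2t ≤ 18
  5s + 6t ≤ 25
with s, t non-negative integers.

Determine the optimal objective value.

32

(s,t)=(0,4): 3·0+2·4=8≤18, 5·0+6·4=24≤25, objective 32.
(s,t)=(1,3): 3·1+2·3=9≤18, 5·1+6·3=23≤25, objective 27.
(s,t)=(0,3): 3·0+2·3=6≤18, 5·0+6·3=18≤25, objective 24.
No feasible integer point exceeds 32.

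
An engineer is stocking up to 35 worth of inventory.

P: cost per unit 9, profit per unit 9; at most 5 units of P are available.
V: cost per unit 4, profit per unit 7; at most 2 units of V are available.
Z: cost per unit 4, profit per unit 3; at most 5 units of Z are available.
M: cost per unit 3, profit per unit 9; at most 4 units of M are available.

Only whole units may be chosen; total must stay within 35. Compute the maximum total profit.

62

1×P, 2×V, 1×Z, and 4×M: cost 33 ≤ 35, profit 1·9 + 2·7 + 1·3 + 4·9 = 62.
2×P, 1×V, and 4×M: cost 34 ≤ 35, profit 2·9 + 1·7 + 4·9 = 61.
Best is 62.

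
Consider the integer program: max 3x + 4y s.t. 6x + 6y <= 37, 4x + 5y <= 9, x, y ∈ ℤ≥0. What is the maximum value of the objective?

The continuous relaxation peaks at (0, 1.8) with value 7.20; rounding to a feasible lattice point costs some objective.
(x,y)=(1,1): 6·1+6·1=12≤37, 4·1+5·1=9≤9, objective 7.
(x,y)=(2,0): 6·2+6·0=12≤37, 4·2+5·0=8≤9, objective 6.
(x,y)=(0,1): 6·0+6·1=6≤37, 4·0+5·1=5≤9, objective 4.
(x,y)=(1,0): 6·1+6·0=6≤37, 4·1+5·0=4≤9, objective 3.
No feasible integer point exceeds 7.

7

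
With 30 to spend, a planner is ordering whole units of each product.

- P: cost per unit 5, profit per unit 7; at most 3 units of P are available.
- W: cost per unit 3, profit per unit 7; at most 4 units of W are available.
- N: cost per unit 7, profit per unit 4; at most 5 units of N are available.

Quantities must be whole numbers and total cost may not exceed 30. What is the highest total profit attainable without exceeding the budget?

49

W has the best ratio (7/3); taking only W gives at most 4×7 = 28 (stopped by the supply cap of 4).
Mixing does better — 3×P and 4×W: cost 27 ≤ 30, profit 3·7 + 4·7 = 49.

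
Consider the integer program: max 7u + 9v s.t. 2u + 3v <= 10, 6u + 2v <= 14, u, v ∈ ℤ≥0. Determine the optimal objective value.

27

Relaxing integrality, the LP optimum is 31.57 at (u,v) = (1.57, 2.29), which is not an integer point.
(u,v)=(0,3) is feasible, giving 27.
(u,v)=(1,2) is feasible, giving 25.
(u,v)=(2,1) is feasible, giving 23.
Maximum is 27 at (u,v)=(0,3).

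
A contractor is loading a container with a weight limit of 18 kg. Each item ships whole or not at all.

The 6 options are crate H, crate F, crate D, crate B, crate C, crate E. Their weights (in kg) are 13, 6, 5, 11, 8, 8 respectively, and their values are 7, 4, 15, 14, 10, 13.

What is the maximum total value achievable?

29

Take crate D and crate B: weight 5 + 11 = 16 ≤ 18, value 15 + 14 = 29.
No other feasible combination does better.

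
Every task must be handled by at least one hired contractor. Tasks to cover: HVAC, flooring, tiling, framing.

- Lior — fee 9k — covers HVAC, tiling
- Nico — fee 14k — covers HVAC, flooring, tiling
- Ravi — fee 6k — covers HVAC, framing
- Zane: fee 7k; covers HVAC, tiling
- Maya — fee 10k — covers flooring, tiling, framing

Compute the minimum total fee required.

Choose Ravi and Maya: together they cover HVAC, flooring, tiling, framing — every task.
Total fee: 6 + 10 = 16.
No cover costs less than 16.

16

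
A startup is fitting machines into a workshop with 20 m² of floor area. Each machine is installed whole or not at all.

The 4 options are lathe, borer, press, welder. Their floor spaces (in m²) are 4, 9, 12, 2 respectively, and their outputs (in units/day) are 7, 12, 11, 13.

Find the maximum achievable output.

32

Allowing fractional choices, the relaxed optimum would be about 36.6, but machines are indivisible.
lathe + press + welder: floor space 4 + 12 + 2 = 18 ≤ 20, output 7 + 11 + 13 = 31.
lathe + borer + welder: floor space 4 + 9 + 2 = 15 ≤ 20, output 7 + 12 + 13 = 32.
borer + welder: floor space 9 + 2 = 11 ≤ 20, output 12 + 13 = 25.
Best is lathe, borer, and welder with total output 32.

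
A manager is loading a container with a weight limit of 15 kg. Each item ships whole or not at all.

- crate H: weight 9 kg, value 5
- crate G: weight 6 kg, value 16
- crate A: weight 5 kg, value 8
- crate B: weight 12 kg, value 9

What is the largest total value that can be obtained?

24

crate G + crate A: weight 6 + 5 = 11 ≤ 15, value 16 + 8 = 24.
crate H + crate G: weight 9 + 6 = 15 ≤ 15, value 5 + 16 = 21.
crate G: weight 6 ≤ 15, value 16.
Best is crate G and crate A with total value 24.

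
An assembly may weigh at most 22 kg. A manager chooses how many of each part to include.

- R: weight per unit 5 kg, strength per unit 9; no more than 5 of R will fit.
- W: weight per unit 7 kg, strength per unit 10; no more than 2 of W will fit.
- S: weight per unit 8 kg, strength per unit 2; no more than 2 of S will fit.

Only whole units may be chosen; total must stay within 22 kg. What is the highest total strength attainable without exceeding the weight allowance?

This is a bounded integer knapsack.
R has the best ratio (9/5); taking only R gives at most 4×9 = 36 (stopped by the weight limit).
Mixing does better — 3×R and 1×W: weight 22 ≤ 22, strength 3·9 + 1·10 = 37.

37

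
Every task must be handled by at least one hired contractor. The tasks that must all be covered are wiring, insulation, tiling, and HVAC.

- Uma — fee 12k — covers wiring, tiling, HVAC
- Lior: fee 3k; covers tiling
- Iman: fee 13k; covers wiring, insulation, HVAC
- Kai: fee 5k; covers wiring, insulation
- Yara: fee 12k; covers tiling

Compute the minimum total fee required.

16

This is an integer covering problem.
Choose Lior and Iman: together they cover wiring, insulation, tiling, HVAC — every task.
Total fee: 3 + 13 = 16.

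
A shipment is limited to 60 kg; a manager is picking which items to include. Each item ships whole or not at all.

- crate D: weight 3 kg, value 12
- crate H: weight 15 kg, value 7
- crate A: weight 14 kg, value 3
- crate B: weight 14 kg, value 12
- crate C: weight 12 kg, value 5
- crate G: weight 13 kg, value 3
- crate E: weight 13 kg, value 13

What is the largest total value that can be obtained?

49

crate D + crate H + crate B + crate G + crate E: weight 3 + 15 + 14 + 13 + 13 = 58 ≤ 60, value 12 + 7 + 12 + 3 + 13 = 47.
crate D + crate H + crate B + crate C + crate E: weight 3 + 15 + 14 + 12 + 13 = 57 ≤ 60, value 12 + 7 + 12 + 5 + 13 = 49.
Best is crate D, crate H, crate B, crate C, and crate E with total value 49.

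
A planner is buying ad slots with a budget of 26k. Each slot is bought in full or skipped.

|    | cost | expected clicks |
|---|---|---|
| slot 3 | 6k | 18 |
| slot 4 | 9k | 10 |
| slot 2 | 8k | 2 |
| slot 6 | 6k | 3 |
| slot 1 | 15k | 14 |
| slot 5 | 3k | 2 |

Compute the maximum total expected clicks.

34

Take slot 3, slot 1, and slot 5: cost 6 + 15 + 3 = 24 ≤ 26, expected clicks 18 + 14 + 2 = 34.
No other feasible combination does better.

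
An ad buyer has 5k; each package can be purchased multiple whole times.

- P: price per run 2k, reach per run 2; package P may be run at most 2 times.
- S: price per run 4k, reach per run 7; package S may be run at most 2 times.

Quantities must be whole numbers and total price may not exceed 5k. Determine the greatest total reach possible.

7

Take 1×S: price 4 ≤ 5, reach 1·7 = 7.
No other integer combination yields more.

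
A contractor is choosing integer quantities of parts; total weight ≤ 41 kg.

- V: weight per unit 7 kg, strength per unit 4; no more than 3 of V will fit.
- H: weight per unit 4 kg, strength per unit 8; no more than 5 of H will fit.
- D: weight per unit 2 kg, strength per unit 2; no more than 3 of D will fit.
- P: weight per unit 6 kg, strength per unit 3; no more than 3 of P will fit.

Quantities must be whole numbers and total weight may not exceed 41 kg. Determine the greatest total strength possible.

2×V, 5×H, and 3×D: weight 40 ≤ 41, strength 2·4 + 5·8 + 3·2 = 54.
1×V, 5×H, 3×D, and 1×P: weight 39 ≤ 41, strength 1·4 + 5·8 + 3·2 + 1·3 = 53.
Best is 54.

54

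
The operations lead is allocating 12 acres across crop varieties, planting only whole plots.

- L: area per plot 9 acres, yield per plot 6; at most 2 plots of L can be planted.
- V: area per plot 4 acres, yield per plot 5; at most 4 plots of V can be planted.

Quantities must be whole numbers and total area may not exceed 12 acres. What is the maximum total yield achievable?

15

V has the best ratio (5/4); taking only V gives at most 3×5 = 15 (stopped by the area limit).
Optimal: 3×V: area 12 ≤ 12, yield 3·5 = 15.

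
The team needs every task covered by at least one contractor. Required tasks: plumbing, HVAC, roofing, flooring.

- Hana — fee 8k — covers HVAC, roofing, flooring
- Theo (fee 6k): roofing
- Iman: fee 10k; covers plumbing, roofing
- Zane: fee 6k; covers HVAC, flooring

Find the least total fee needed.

This is a weighted set-cover instance.
The greedy cost-per-new-task heuristic would pick Hana and Iman for 18, but a cheaper cover exists.
Choose Iman and Zane: together they cover plumbing, HVAC, roofing, flooring — every task.
Total fee: 10 + 6 = 16.
No cover costs less than 16.

16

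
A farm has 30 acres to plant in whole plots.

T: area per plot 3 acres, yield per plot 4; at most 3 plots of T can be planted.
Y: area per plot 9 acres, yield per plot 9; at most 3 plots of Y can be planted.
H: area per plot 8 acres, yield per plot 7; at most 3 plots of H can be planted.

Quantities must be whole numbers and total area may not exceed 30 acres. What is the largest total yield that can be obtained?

T has the best ratio (4/3); taking only T gives at most 3×4 = 12 (stopped by the supply cap of 3).
Mixing does better — 1×T and 3×Y: area 30 ≤ 30, yield 1·4 + 3·9 = 31.

31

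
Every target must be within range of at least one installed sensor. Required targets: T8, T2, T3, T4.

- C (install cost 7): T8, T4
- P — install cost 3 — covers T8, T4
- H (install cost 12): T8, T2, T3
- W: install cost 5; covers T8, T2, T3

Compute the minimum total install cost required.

This is an integer covering problem.
Choose P and W: together they cover T8, T2, T3, T4 — every target.
Total install cost: 3 + 5 = 8.

8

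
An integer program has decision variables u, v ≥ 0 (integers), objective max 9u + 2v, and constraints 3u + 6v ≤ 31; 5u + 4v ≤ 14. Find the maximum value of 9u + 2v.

(u,v)=(2,1): 3·2+6·1=12≤31, 5·2+4·1=14≤14, objective 20.
(u,v)=(2,0): 3·2+6·0=6≤31, 5·2+4·0=10≤14, objective 18.
(u,v)=(1,2): 3·1+6·2=15≤31, 5·1+4·2=13≤14, objective 13.
Maximum is 20 at (u,v)=(2,1).

20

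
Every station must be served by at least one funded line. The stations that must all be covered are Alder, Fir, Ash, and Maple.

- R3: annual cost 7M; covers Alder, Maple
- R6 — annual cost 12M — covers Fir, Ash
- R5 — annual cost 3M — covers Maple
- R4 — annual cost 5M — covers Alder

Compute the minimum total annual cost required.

Choose R3 and R6: together they cover Alder, Fir, Ash, Maple — every station.
Total annual cost: 7 + 12 = 19.

19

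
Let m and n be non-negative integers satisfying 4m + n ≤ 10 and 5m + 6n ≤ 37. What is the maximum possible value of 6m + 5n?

Relaxing integrality, the LP optimum is 33.05 at (m,n) = (1.21, 5.16), which is not an integer point.
(m,n)=(1,5): 4·1+1·5=9≤10, 5·1+6·5=35≤37, objective 31.
(m,n)=(0,6): 4·0+1·6=6≤10, 5·0+6·6=36≤37, objective 30.
(m,n)=(1,4): 4·1+1·4=8≤10, 5·1+6·4=29≤37, objective 26.
The best lattice point is (1,5), giving 31.

31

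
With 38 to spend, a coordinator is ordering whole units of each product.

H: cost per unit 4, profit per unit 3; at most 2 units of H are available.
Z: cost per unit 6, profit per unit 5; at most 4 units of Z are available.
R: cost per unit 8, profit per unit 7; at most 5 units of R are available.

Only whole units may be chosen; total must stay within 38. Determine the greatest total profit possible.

33

This is a bounded integer knapsack.
1×H, 3×Z, and 2×R: cost 38 ≤ 38, profit 1·3 + 3·5 + 2·7 = 32.
1×Z and 4×R: cost 38 ≤ 38, profit 1·5 + 4·7 = 33.
Best is 33.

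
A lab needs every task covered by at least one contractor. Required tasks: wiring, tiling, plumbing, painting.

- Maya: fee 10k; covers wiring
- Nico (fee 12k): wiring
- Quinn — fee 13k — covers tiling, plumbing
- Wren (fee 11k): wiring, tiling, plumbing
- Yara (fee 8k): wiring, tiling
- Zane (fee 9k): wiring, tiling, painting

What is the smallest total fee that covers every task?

Choose Wren and Zane: together they cover wiring, tiling, plumbing, painting — every task.
Total fee: 11 + 9 = 20.

20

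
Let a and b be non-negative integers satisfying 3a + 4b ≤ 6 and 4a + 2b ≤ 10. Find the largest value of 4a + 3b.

8

(a,b)=(2,0): 3·2+4·0=6≤6, 4·2+2·0=8≤10, objective 8.
(a,b)=(1,0): 3·1+4·0=3≤6, 4·1+2·0=4≤10, objective 4.
The best lattice point is (2,0), giving 8.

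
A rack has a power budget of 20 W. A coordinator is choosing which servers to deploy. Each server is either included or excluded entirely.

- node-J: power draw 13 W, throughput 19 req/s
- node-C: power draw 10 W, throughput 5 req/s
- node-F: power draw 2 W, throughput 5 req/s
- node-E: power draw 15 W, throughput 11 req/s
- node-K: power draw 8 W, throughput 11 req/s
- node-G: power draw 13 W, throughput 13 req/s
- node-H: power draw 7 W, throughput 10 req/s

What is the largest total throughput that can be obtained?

29

Allowing fractional choices, the relaxed optimum would be about 31.1, but servers are indivisible.
node-J + node-F: power draw 13 + 2 = 15 ≤ 20, throughput 19 + 5 = 24.
node-F + node-K + node-H: power draw 2 + 8 + 7 = 17 ≤ 20, throughput 5 + 11 + 10 = 26.
node-J + node-H: power draw 13 + 7 = 20 ≤ 20, throughput 19 + 10 = 29.
Best is node-J and node-H with total throughput 29.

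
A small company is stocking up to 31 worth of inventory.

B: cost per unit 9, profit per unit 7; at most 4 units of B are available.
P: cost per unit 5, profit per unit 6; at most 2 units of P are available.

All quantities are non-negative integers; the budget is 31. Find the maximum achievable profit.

P has the best ratio (6/5); taking only P gives at most 2×6 = 12 (stopped by the supply cap of 2).
Mixing does better — 2×B and 2×P: cost 28 ≤ 31, profit 2·7 + 2·6 = 26.

26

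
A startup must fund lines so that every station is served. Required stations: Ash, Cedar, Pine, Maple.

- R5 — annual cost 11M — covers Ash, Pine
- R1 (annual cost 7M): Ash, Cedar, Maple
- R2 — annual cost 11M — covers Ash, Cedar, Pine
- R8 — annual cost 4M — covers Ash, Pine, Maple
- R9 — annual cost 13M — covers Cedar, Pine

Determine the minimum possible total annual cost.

This is a weighted set-cover instance.
Choose R1 and R8: together they cover Ash, Cedar, Pine, Maple — every station.
Total annual cost: 7 + 4 = 11.
No cover costs less than 11.

11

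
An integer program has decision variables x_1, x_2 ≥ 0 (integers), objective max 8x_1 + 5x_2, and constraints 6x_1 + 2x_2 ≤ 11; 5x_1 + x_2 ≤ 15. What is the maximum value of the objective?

25

Relaxing integrality, the LP optimum is 27.50 at (x_1,x_2) = (0, 5.5), which is not an integer point.
(x_1,x_2)=(0,5): 6·0+2·5=10≤11, 5·0+1·5=5≤15, objective 25.
(x_1,x_2)=(0,4): 6·0+2·4=8≤11, 5·0+1·4=4≤15, objective 20.
Maximum is 25 at (x_1,x_2)=(0,5).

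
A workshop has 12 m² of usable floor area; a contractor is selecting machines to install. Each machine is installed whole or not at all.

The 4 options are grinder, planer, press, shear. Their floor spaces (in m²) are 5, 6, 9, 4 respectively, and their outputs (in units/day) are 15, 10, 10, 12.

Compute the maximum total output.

planer + shear: floor space 6 + 4 = 10 ≤ 12, output 10 + 12 = 22.
grinder + shear: floor space 5 + 4 = 9 ≤ 12, output 15 + 12 = 27.
grinder + planer: floor space 5 + 6 = 11 ≤ 12, output 15 + 10 = 25.
Best is grinder and shear with total output 27.

27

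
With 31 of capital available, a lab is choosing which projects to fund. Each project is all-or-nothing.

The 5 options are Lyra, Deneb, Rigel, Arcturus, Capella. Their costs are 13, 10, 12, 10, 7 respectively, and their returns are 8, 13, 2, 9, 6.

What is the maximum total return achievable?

28

Lyra + Arcturus + Capella: cost 13 + 10 + 7 = 30 ≤ 31, return 8 + 9 + 6 = 23.
Lyra + Deneb + Capella: cost 13 + 10 + 7 = 30 ≤ 31, return 8 + 13 + 6 = 27.
Deneb + Arcturus + Capella: cost 10 + 10 + 7 = 27 ≤ 31, return 13 + 9 + 6 = 28.
Best is Deneb, Arcturus, and Capella with total return 28.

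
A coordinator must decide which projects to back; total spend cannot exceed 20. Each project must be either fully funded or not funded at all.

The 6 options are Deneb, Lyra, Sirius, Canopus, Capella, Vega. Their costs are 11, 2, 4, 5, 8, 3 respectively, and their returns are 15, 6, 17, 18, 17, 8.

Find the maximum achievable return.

60

Take Sirius, Canopus, Capella, and Vega: cost 4 + 5 + 8 + 3 = 20 ≤ 20, return 17 + 18 + 17 + 8 = 60.
No other feasible combination does better.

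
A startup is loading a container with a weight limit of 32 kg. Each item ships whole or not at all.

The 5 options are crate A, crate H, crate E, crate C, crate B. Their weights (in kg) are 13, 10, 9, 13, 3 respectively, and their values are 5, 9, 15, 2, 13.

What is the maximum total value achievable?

37

Take crate H, crate E, and crate B: weight 10 + 9 + 3 = 22 ≤ 32, value 9 + 15 + 13 = 37.
No other feasible combination does better.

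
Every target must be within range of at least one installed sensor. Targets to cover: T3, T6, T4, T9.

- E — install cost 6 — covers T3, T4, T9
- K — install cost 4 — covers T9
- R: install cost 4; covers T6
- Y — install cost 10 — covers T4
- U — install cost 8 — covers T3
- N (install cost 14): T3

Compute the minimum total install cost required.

10

Choose E and R: together they cover T3, T6, T4, T9 — every target.
Total install cost: 6 + 4 = 10.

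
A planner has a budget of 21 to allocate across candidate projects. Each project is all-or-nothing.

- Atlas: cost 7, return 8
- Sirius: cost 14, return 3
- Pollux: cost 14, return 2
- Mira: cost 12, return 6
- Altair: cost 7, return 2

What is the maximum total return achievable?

Allowing fractional choices, the relaxed optimum would be about 14.6, but projects are indivisible.
Atlas + Sirius: cost 7 + 14 = 21 ≤ 21, return 8 + 3 = 11.
Atlas + Altair: cost 7 + 7 = 14 ≤ 21, return 8 + 2 = 10.
Atlas + Mira: cost 7 + 12 = 19 ≤ 21, return 8 + 6 = 14.
Best is Atlas and Mira with total return 14.

14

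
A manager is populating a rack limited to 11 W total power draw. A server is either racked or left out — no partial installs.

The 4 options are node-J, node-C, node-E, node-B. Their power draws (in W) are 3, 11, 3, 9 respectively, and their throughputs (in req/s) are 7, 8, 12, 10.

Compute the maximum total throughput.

19

node-E: power draw 3 ≤ 11, throughput 12.
node-J + node-E: power draw 3 + 3 = 6 ≤ 11, throughput 7 + 12 = 19.
Best is node-J and node-E with total throughput 19.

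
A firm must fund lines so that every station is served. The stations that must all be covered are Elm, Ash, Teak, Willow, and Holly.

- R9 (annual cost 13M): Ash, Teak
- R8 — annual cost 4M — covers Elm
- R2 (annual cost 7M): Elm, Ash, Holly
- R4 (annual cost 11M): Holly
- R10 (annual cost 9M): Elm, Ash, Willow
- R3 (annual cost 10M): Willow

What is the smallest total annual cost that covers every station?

Choose R9, R2, and R10: together they cover Elm, Ash, Teak, Willow, Holly — every station.
Total annual cost: 13 + 7 + 9 = 29.

29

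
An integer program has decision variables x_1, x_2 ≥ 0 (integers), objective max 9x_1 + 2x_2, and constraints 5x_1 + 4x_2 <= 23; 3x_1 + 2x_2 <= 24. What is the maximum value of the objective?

The continuous relaxation peaks at (4.6, 0) with value 41.40; rounding to a feasible lattice point costs some objective.
(x_1,x_2)=(4,0): 5·4+4·0=20≤23, 3·4+2·0=12≤24, objective 36.
(x_1,x_2)=(3,1): 5·3+4·1=19≤23, 3·3+2·1=11≤24, objective 29.
The best lattice point is (4,0), giving 36.

36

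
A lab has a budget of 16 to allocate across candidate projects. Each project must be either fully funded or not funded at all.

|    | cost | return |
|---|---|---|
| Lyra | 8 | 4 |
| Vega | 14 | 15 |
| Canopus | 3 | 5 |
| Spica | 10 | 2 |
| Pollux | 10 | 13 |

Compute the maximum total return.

This is an integer program with binary decision variables.
Take Canopus and Pollux: cost 3 + 10 = 13 ≤ 16, return 5 + 13 = 18.
No other feasible combination does better.

18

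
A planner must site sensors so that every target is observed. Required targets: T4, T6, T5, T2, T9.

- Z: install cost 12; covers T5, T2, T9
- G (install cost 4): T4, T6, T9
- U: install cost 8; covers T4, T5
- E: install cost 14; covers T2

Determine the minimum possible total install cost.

16

Choose Z and G: together they cover T4, T6, T5, T2, T9 — every target.
Total install cost: 12 + 4 = 16.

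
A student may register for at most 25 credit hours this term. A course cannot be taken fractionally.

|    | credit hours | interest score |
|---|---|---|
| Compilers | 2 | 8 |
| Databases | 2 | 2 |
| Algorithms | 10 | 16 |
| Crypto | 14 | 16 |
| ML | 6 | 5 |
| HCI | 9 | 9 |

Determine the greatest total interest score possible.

35

This is a 0-1 knapsack instance.
Take Compilers, Databases, Algorithms, and HCI: credit hours 2 + 2 + 10 + 9 = 23 ≤ 25, interest score 8 + 2 + 16 + 9 = 35.
No other feasible combination does better.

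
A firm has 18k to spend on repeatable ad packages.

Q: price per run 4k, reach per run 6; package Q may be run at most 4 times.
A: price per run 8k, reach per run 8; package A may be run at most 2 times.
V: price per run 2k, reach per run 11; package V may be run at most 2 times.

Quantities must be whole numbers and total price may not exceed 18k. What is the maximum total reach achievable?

40

This is a bounded integer knapsack.
3×Q and 2×V: price 16 ≤ 18, reach 3·6 + 2·11 = 40.
1×Q, 1×A, and 2×V: price 16 ≤ 18, reach 1·6 + 1·8 + 2·11 = 36.
Best is 40.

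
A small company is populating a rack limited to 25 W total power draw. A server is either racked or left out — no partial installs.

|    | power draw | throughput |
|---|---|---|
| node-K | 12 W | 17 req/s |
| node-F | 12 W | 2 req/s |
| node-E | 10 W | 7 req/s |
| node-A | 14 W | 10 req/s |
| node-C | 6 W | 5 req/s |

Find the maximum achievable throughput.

This is a 0-1 knapsack instance.
Take node-K and node-E: power draw 12 + 10 = 22 ≤ 25, throughput 17 + 7 = 24.
No other feasible combination does better.

24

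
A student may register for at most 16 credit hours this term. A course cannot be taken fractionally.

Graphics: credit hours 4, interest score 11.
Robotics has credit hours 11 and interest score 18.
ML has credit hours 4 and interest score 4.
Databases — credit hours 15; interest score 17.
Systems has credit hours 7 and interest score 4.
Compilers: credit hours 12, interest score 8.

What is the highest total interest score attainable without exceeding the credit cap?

29

Allowing fractional choices, the relaxed optimum would be about 30.1, but courses are indivisible.
Robotics + ML: credit hours 11 + 4 = 15 ≤ 16, interest score 18 + 4 = 22.
Graphics + Robotics: credit hours 4 + 11 = 15 ≤ 16, interest score 11 + 18 = 29.
Best is Graphics and Robotics with total interest score 29.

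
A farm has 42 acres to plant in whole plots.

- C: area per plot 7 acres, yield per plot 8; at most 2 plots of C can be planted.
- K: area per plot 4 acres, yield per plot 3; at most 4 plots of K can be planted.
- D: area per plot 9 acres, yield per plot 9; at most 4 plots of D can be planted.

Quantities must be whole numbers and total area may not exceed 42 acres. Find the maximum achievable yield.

1×C, 2×K, and 3×D: area 42 ≤ 42, yield 1·8 + 2·3 + 3·9 = 41.
2×C and 3×D: area 41 ≤ 42, yield 2·8 + 3·9 = 43.
Best is 43.

43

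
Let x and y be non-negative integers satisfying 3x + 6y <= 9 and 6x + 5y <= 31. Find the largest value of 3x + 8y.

The continuous relaxation peaks at (0, 1.5) with value 12.00; rounding to a feasible lattice point costs some objective.
(x,y)=(1,1) is feasible, giving 11.
(x,y)=(0,1) is feasible, giving 8.
(x,y)=(2,0) is feasible, giving 6.
Maximum is 11 at (x,y)=(1,1).

11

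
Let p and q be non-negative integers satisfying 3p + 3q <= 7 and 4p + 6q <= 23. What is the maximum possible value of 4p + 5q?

10

(p,q)=(0,2) is feasible, giving 10.
(p,q)=(1,1) is feasible, giving 9.
(p,q)=(0,1) is feasible, giving 5.
Maximum is 10 at (p,q)=(0,2).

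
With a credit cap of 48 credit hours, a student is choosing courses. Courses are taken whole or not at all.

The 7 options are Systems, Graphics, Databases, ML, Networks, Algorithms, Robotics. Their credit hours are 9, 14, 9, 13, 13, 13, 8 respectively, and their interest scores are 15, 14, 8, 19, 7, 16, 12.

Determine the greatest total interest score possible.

Graphics + ML + Algorithms + Robotics: credit hours 14 + 13 + 13 + 8 = 48 ≤ 48, interest score 14 + 19 + 16 + 12 = 61.
Systems + ML + Algorithms + Robotics: credit hours 9 + 13 + 13 + 8 = 43 ≤ 48, interest score 15 + 19 + 16 + 12 = 62.
Best is Systems, ML, Algorithms, and Robotics with total interest score 62.

62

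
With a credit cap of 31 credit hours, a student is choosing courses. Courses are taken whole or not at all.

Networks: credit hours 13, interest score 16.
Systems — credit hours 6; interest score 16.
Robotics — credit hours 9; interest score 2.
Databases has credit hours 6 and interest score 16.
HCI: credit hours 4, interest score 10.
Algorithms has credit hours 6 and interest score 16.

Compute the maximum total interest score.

Allowing fractional choices, the relaxed optimum would be about 69.1, but courses are indivisible.
Systems + Databases + HCI + Algorithms: credit hours 6 + 6 + 4 + 6 = 22 ≤ 31, interest score 16 + 16 + 10 + 16 = 58.
Systems + Robotics + Databases + HCI + Algorithms: credit hours 6 + 9 + 6 + 4 + 6 = 31 ≤ 31, interest score 16 + 2 + 16 + 10 + 16 = 60.
Networks + Systems + Databases + Algorithms: credit hours 13 + 6 + 6 + 6 = 31 ≤ 31, interest score 16 + 16 + 16 + 16 = 64.
Best is Networks, Systems, Databases, and Algorithms with total interest score 64.

64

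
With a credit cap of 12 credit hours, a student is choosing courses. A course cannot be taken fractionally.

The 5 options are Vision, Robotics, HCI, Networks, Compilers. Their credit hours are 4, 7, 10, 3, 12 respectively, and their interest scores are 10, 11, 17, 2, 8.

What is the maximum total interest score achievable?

This is an integer program with binary decision variables.
Robotics + Networks: credit hours 7 + 3 = 10 ≤ 12, interest score 11 + 2 = 13.
Vision + Robotics: credit hours 4 + 7 = 11 ≤ 12, interest score 10 + 11 = 21.
HCI: credit hours 10 ≤ 12, interest score 17.
Best is Vision and Robotics with total interest score 21.

21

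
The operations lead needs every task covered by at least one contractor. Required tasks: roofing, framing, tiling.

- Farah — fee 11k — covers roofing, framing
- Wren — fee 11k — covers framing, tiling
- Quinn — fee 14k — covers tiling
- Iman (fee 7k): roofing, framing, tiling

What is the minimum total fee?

Iman alone covers roofing, framing, tiling — every task.
Total fee: 7.

7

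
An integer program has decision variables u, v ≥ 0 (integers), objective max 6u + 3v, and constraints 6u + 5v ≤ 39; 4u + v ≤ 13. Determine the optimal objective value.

The continuous relaxation peaks at (1.86, 5.57) with value 27.86; rounding to a feasible lattice point costs some objective.
(u,v)=(2,5) is feasible, giving 27.
(u,v)=(2,4) is feasible, giving 24.
No feasible integer point exceeds 27.

27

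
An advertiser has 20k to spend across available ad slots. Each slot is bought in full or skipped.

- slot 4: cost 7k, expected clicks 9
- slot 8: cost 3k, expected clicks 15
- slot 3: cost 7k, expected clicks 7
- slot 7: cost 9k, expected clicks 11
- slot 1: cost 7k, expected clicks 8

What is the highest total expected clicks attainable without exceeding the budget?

This is an integer program with binary decision variables.
Allowing fractional choices, the relaxed optimum would be about 36.1, but ad slots are indivisible.
slot 4 + slot 8 + slot 7: cost 7 + 3 + 9 = 19 ≤ 20, expected clicks 9 + 15 + 11 = 35.
slot 8 + slot 7 + slot 1: cost 3 + 9 + 7 = 19 ≤ 20, expected clicks 15 + 11 + 8 = 34.
slot 8 + slot 3 + slot 7: cost 3 + 7 + 9 = 19 ≤ 20, expected clicks 15 + 7 + 11 = 33.
Best is slot 4, slot 8, and slot 7 with total expected clicks 35.

35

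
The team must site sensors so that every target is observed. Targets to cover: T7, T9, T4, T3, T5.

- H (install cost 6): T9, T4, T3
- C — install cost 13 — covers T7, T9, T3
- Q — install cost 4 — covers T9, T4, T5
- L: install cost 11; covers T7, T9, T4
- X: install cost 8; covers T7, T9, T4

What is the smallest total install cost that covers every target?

17

The greedy cost-per-new-target heuristic would pick Q, H, and X for 18, but a cheaper cover exists.
Choose C and Q: together they cover T7, T9, T4, T3, T5 — every target.
Total install cost: 13 + 4 = 17.
No cover costs less than 17.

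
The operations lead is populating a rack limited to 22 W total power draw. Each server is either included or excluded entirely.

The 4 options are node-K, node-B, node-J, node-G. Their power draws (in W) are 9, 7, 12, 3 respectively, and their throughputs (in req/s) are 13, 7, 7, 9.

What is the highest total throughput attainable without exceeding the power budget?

This is a 0-1 knapsack instance.
Allowing fractional choices, the relaxed optimum would be about 30.8, but servers are indivisible.
node-K + node-B + node-G: power draw 9 + 7 + 3 = 19 ≤ 22, throughput 13 + 7 + 9 = 29.
node-B + node-J + node-G: power draw 7 + 12 + 3 = 22 ≤ 22, throughput 7 + 7 + 9 = 23.
Best is node-K, node-B, and node-G with total throughput 29.

29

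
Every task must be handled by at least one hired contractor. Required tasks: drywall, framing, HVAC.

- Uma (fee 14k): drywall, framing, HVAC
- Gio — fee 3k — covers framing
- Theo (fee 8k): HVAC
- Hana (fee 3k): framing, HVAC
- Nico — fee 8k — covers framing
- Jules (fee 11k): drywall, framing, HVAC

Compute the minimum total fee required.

11

This is an integer covering problem.
Jules alone covers drywall, framing, HVAC — every task.
Total fee: 11.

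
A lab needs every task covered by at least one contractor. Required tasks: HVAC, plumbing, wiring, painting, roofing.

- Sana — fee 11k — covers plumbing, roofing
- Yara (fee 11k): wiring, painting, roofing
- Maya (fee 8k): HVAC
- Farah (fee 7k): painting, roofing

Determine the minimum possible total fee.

Choose Sana, Yara, and Maya: together they cover HVAC, plumbing, wiring, painting, roofing — every task.
Total fee: 11 + 11 + 8 = 30.

30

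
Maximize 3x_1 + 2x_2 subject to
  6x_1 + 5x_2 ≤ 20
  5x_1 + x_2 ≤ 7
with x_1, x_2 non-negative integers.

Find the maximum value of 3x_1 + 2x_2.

8

(x_1,x_2)=(0,4) is feasible, giving 8.
(x_1,x_2)=(1,2) is feasible, giving 7.
(x_1,x_2)=(0,3) is feasible, giving 6.
Maximum is 8 at (x_1,x_2)=(0,4).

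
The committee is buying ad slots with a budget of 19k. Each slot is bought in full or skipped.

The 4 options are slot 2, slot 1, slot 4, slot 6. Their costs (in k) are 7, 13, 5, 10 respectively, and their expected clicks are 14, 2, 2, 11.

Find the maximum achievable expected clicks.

25

Allowing fractional choices, the relaxed optimum would be about 25.8, but ad slots are indivisible.
slot 2 + slot 4: cost 7 + 5 = 12 ≤ 19, expected clicks 14 + 2 = 16.
slot 2 + slot 6: cost 7 + 10 = 17 ≤ 19, expected clicks 14 + 11 = 25.
Best is slot 2 and slot 6 with total expected clicks 25.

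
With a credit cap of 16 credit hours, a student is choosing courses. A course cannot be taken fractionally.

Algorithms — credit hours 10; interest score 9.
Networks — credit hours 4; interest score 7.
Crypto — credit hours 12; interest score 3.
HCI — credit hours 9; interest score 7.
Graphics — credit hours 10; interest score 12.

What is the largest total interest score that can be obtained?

Networks + Graphics: credit hours 4 + 10 = 14 ≤ 16, interest score 7 + 12 = 19.
Algorithms + Networks: credit hours 10 + 4 = 14 ≤ 16, interest score 9 + 7 = 16.
Best is Networks and Graphics with total interest score 19.

19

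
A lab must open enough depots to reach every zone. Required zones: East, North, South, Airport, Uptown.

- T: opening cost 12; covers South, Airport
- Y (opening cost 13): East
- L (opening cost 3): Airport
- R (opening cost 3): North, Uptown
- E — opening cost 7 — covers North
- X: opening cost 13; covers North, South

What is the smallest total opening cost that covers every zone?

The greedy cost-per-new-zone heuristic would pick R, L, T, and Y for 31, but a cheaper cover exists.
Choose T, Y, and R: together they cover East, North, South, Airport, Uptown — every zone.
Total opening cost: 12 + 13 + 3 = 28.
No cover costs less than 28.

28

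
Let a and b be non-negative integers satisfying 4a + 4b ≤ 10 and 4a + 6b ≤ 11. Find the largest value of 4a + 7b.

11

Relaxing integrality, the LP optimum is 12.83 at (a,b) = (0, 1.83), which is not an integer point.
(a,b)=(1,1): 4·1+4·1=8≤10, 4·1+6·1=10≤11, objective 11.
(a,b)=(2,0): 4·2+4·0=8≤10, 4·2+6·0=8≤11, objective 8.
(a,b)=(0,1): 4·0+4·1=4≤10, 4·0+6·1=6≤11, objective 7.
The best lattice point is (1,1), giving 11.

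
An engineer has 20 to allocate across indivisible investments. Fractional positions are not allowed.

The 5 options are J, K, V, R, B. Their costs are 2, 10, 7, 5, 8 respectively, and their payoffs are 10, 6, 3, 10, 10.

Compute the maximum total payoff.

30

Allowing fractional choices, the relaxed optimum would be about 33.0, but investments are indivisible.
J + R + B: cost 2 + 5 + 8 = 15 ≤ 20, payoff 10 + 10 + 10 = 30.
J + K + R: cost 2 + 10 + 5 = 17 ≤ 20, payoff 10 + 6 + 10 = 26.
J + K + B: cost 2 + 10 + 8 = 20 ≤ 20, payoff 10 + 6 + 10 = 26.
Best is J, R, and B with total payoff 30.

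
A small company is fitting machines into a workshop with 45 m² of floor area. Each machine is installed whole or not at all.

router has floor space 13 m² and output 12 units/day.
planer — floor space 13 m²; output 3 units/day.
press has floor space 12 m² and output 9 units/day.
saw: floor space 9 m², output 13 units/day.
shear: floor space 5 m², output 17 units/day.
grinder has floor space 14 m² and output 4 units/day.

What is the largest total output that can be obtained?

This is a 0-1 knapsack instance.
router + saw + shear + grinder: floor space 13 + 9 + 5 + 14 = 41 ≤ 45, output 12 + 13 + 17 + 4 = 46.
router + press + saw + shear: floor space 13 + 12 + 9 + 5 = 39 ≤ 45, output 12 + 9 + 13 + 17 = 51.
Best is router, press, saw, and shear with total output 51.

51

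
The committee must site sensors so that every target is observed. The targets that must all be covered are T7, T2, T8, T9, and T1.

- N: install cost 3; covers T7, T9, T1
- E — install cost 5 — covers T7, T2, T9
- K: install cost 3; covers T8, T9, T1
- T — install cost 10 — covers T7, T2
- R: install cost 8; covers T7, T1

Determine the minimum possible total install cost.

8

Choose E and K: together they cover T7, T2, T8, T9, T1 — every target.
Total install cost: 5 + 3 = 8.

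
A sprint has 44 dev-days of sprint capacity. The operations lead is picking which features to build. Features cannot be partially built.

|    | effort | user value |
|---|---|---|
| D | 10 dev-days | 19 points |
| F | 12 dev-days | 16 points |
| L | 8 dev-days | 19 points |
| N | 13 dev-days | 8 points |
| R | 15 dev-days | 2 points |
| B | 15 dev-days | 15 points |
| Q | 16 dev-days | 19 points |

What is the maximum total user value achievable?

D + F + L + N: effort 10 + 12 + 8 + 13 = 43 ≤ 44, user value 19 + 16 + 19 + 8 = 62.
D + L + Q: effort 10 + 8 + 16 = 34 ≤ 44, user value 19 + 19 + 19 = 57.
D + F + L: effort 10 + 12 + 8 = 30 ≤ 44, user value 19 + 16 + 19 = 54.
Best is D, F, L, and N with total user value 62.

62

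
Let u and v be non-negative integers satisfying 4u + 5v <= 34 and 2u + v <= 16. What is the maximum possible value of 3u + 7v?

(u,v)=(1,6): 4·1+5·6=34≤34, 2·1+1·6=8≤16, objective 45.
(u,v)=(0,6): 4·0+5·6=30≤34, 2·0+1·6=6≤16, objective 42.
(u,v)=(2,5): 4·2+5·5=33≤34, 2·2+1·5=9≤16, objective 41.
The best lattice point is (1,6), giving 45.

45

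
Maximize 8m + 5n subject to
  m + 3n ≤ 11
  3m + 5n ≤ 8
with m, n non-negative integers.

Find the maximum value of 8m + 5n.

16

Relaxing integrality, the LP optimum is 21.33 at (m,n) = (2.67, 0), which is not an integer point.
(m,n)=(2,0): 1·2+3·0=2≤11, 3·2+5·0=6≤8, objective 16.
(m,n)=(1,1): 1·1+3·1=4≤11, 3·1+5·1=8≤8, objective 13.
No feasible integer point exceeds 16.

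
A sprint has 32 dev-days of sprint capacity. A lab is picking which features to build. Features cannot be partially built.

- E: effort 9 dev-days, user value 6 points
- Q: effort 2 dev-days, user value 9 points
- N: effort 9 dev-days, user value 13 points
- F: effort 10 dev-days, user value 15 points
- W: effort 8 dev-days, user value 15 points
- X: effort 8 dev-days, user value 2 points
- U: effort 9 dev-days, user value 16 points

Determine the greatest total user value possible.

55

This is an integer program with binary decision variables.
Allowing fractional choices, the relaxed optimum would be about 59.3, but features are indivisible.
Q + N + F + U: effort 2 + 9 + 10 + 9 = 30 ≤ 32, user value 9 + 13 + 15 + 16 = 53.
Q + N + W + U: effort 2 + 9 + 8 + 9 = 28 ≤ 32, user value 9 + 13 + 15 + 16 = 53.
Q + F + W + U: effort 2 + 10 + 8 + 9 = 29 ≤ 32, user value 9 + 15 + 15 + 16 = 55.
Best is Q, F, W, and U with total user value 55.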